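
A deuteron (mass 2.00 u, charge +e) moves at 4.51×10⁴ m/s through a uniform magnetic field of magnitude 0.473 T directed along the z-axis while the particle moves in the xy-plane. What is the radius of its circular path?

r ≈ 1.98×10⁻³ m

The magnetic force provides the centripetal force: |q|vB = mv²/r.
r = mv/(|q|B) = (3.322×10⁻²⁷)(4.51×10⁴)/((1.602×10⁻¹⁹)(0.473)) ≈ 1.98×10⁻³ m.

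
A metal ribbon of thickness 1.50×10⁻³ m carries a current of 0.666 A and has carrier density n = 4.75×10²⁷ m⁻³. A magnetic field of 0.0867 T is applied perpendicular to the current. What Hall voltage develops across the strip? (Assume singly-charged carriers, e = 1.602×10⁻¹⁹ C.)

V_H ≈ 5.06×10⁻⁸ V

V_H = IB/(n e t).
V_H = (0.666)(0.0867)/((4.75×10²⁷)(1.602×10⁻¹⁹)(1.50×10⁻³)) ≈ 5.06×10⁻⁸ V.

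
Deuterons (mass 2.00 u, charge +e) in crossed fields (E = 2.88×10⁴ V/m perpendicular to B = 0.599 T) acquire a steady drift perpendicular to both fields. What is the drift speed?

The E×B drift speed is v_d = E/B.
v_d = 2.88×10⁴/0.599 = 4.81×10⁴ m/s.

v_d ≈ 4.81×10⁴ m/s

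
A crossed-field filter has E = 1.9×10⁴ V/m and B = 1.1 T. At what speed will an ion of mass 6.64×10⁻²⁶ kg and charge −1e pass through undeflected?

v = 1.7×10⁴ m/s

Straight-line motion ⇒ electric and magnetic forces cancel, so E = vB.
v = E/B = 1.9×10⁴/1.1 = 1.7×10⁴ m/s.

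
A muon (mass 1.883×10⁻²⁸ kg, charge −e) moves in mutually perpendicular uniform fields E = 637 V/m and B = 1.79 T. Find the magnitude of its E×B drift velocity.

v_d ≈ 356 m/s

In crossed fields the guiding centre drifts at v_d = |E×B|/B² = E/B, independent of charge and mass.
v_d = 637/1.79 = 356 m/s.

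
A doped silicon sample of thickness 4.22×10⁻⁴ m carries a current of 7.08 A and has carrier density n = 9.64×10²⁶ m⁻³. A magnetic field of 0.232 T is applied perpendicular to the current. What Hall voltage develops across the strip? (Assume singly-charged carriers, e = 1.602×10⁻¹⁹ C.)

V_H ≈ 2.52×10⁻⁵ V

V_H = IB/(n e t).
V_H = (7.08)(0.232)/((9.64×10²⁶)(1.602×10⁻¹⁹)(4.22×10⁻⁴)) ≈ 2.52×10⁻⁵ V.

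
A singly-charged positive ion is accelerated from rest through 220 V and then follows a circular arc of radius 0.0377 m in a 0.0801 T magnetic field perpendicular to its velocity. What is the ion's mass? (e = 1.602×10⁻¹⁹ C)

Combine |q|V = ½mv² and r = mv/(|q|B): eliminate v to get m = qB²r²/(2V).
m = (1.602×10⁻¹⁹)(0.0801)²(0.0377)²/(2·220) ≈ 3.32×10⁻²⁷ kg.

m ≈ 3.32×10⁻²⁷ kg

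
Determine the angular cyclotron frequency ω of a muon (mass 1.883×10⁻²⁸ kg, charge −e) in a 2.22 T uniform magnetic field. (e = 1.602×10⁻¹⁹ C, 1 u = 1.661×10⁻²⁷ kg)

ω ≈ 1.89×10⁹ rad/s

ω = |q|B/m.
ω = (1.602×10⁻¹⁹)(2.22)/1.883×10⁻²⁸ ≈ 1.89×10⁹ rad/s.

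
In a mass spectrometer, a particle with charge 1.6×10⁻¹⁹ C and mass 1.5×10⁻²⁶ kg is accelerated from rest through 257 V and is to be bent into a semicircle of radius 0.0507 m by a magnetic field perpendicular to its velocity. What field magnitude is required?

B ≈ 0.137 T

v = √(2|q|V/m) = √(2·1.6×10⁻¹⁹·257/1.5×10⁻²⁶) ≈ 7.405×10⁴ m/s.
B = mv/(|q|r) = (1.5×10⁻²⁶)(7.405×10⁴)/((1.6×10⁻¹⁹)(0.0507)) ≈ 0.137 T.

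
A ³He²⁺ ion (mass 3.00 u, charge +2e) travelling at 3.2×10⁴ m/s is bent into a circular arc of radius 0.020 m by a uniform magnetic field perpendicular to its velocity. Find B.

B ≈ 0.025 T

From |q|vB = mv²/r, B = mv/(|q|r).
B = (4.983×10⁻²⁷)(3.2×10⁴)/((3.204×10⁻¹⁹)(0.020)) ≈ 0.025 T.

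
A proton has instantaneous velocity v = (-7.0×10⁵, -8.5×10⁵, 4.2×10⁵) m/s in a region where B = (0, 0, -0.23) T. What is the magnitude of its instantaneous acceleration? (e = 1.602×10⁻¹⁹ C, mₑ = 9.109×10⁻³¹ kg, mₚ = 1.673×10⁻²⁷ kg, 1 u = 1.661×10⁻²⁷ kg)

v×B = (1.96×10⁵, -1.61×10⁵, 0) N/C.
F = q v×B = (1.602×10⁻¹⁹ C)·(1.96×10⁵, -1.61×10⁵, 0) = (3.13×10⁻¹⁴, -2.58×10⁻¹⁴, 0) N.
|a| = |F|/m = 4.057×10⁻¹⁴/1.673×10⁻²⁷ ≈ 2.43×10¹³ m/s².

|a| ≈ 2.43×10¹³ m/s²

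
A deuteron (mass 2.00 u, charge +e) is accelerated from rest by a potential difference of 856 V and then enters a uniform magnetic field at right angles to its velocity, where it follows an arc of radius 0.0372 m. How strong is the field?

B ≈ 0.160 T

v = √(2|q|V/m) = √(2·1.602×10⁻¹⁹·856/3.322×10⁻²⁷) ≈ 2.873×10⁵ m/s.
B = mv/(|q|r) = (3.322×10⁻²⁷)(2.873×10⁵)/((1.602×10⁻¹⁹)(0.0372)) ≈ 0.160 T.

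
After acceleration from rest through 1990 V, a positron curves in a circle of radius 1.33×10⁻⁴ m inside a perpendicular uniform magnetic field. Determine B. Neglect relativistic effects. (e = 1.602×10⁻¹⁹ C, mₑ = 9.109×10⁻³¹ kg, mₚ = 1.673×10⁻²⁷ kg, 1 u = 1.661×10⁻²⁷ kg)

B ≈ 1.13 T

v = √(2|q|V/m) = √(2·1.602×10⁻¹⁹·1990/9.109×10⁻³¹) ≈ 2.646×10⁷ m/s.
B = mv/(|q|r) = (9.109×10⁻³¹)(2.646×10⁷)/((1.602×10⁻¹⁹)(1.33×10⁻⁴)) ≈ 1.13 T.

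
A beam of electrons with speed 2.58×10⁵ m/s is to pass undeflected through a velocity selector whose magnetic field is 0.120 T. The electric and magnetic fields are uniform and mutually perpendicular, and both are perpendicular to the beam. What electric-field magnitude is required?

E = 3.10×10⁴ V/m

For straight-line motion qE = qvB, so E = vB.
E = 2.58×10⁵ × 0.120 = 3.10×10⁴ V/m.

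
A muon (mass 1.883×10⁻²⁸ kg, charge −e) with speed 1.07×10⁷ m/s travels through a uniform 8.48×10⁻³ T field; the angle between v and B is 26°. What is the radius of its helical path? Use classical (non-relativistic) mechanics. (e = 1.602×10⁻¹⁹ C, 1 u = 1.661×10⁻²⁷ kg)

v⊥ = v sinθ = 1.07×10⁷·sin26° ≈ 4.691×10⁶ m/s.
r = m v⊥/(|q|B) = (1.883×10⁻²⁸)(4.691×10⁶)/((1.602×10⁻¹⁹)(8.48×10⁻³)) ≈ 0.650 m.

r ≈ 0.650 m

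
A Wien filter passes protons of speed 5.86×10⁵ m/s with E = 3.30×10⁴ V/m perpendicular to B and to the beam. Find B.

B = 0.0563 T

Balance of forces in the selector: qE = qvB ⇒ B = E/v.
B = 3.30×10⁴/5.86×10⁵ = 0.0563 T.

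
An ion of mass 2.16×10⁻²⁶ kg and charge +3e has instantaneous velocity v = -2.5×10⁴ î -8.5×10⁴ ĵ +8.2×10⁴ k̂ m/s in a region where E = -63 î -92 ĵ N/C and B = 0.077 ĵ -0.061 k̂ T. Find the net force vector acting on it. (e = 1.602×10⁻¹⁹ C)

F ≈ (-5.73×10⁻¹⁶, -7.77×10⁻¹⁶, -9.25×10⁻¹⁶) N

v×B = (-1130, -1520, -1920) N/C.
E + v×B = (-1190, -1620, -1920) N/C.
F = q(E + v×B) = (4.806×10⁻¹⁹ C)·(-1190, -1620, -1920) = (-5.73×10⁻¹⁶, -7.77×10⁻¹⁶, -9.25×10⁻¹⁶) N.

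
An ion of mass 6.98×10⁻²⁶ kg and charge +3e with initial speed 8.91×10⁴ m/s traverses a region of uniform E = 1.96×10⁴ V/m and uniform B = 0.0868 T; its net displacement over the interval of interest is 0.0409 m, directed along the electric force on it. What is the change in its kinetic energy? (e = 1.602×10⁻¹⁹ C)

The magnetic force is always ⟂ v and does no work; only the electric force changes KE.
ΔKE = F_E · d = |q|E d = (4.806×10⁻¹⁹)(1.96×10⁴)(0.0409) ≈ 3.85×10⁻¹⁶ J.

ΔKE ≈ 3.85×10⁻¹⁶ J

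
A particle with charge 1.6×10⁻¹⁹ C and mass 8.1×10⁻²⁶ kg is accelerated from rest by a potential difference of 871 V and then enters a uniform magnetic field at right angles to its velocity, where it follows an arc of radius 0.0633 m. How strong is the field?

v = √(2|q|V/m) = √(2·1.6×10⁻¹⁹·871/8.1×10⁻²⁶) ≈ 5.866×10⁴ m/s.
B = mv/(|q|r) = (8.1×10⁻²⁶)(5.866×10⁴)/((1.6×10⁻¹⁹)(0.0633)) ≈ 0.469 T.

B ≈ 0.469 T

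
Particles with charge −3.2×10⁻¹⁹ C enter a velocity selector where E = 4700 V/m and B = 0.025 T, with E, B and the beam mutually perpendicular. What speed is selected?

v = 1.9×10⁵ m/s

For undeflected motion the electric and magnetic forces balance: qE = qvB.
v = E/B = 4700/0.025 = 1.9×10⁵ m/s.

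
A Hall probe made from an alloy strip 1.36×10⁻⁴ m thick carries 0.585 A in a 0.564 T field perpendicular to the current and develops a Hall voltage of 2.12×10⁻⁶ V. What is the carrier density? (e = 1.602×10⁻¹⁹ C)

From V_H = IB/(n e t), n = IB/(V_H e t).
n = (0.585)(0.564)/((2.12×10⁻⁶)(1.602×10⁻¹⁹)(1.36×10⁻⁴)) ≈ 7.14×10²⁷ m⁻³.

n ≈ 7.14×10²⁷ m⁻³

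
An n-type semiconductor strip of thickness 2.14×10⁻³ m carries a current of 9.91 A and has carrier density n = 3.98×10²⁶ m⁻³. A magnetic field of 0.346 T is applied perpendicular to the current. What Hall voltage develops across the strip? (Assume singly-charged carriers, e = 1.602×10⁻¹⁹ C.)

V_H = IB/(n e t).
V_H = (9.91)(0.346)/((3.98×10²⁶)(1.602×10⁻¹⁹)(2.14×10⁻³)) ≈ 2.51×10⁻⁵ V.

V_H ≈ 2.51×10⁻⁵ V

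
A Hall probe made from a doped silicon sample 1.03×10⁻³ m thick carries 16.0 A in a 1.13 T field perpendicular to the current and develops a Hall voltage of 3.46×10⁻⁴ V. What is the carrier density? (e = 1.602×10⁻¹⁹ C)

n ≈ 3.17×10²⁶ m⁻³

From V_H = IB/(n e t), n = IB/(V_H e t).
n = (16.0)(1.13)/((3.46×10⁻⁴)(1.602×10⁻¹⁹)(1.03×10⁻³)) ≈ 3.17×10²⁶ m⁻³.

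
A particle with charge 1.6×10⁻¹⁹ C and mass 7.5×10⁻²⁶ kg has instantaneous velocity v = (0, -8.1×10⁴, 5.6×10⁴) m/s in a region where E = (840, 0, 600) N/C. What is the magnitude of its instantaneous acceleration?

Only an electric field acts, so F = qE = (1.6×10⁻¹⁹ C)·(840, 0, 600) = (1.34×10⁻¹⁶, 0, 9.60×10⁻¹⁷) N.
|a| = |F|/m = 1.652×10⁻¹⁶/7.5×10⁻²⁶ ≈ 2.20×10⁹ m/s².

|a| ≈ 2.20×10⁹ m/s²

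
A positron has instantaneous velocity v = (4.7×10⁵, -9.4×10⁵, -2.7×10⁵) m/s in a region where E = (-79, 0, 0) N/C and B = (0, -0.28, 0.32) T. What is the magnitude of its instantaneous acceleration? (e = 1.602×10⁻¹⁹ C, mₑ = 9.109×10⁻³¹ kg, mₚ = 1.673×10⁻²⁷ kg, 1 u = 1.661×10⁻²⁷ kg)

v×B = (-3.76×10⁵, -1.50×10⁵, -1.32×10⁵) N/C.
E + v×B = (-3.76×10⁵, -1.50×10⁵, -1.32×10⁵) N/C.
F = q(E + v×B) = (1.602×10⁻¹⁹ C)·(-3.76×10⁵, -1.50×10⁵, -1.32×10⁵) = (-6.03×10⁻¹⁴, -2.41×10⁻¹⁴, -2.11×10⁻¹⁴) N.
|a| = |F|/m = 6.828×10⁻¹⁴/9.109×10⁻³¹ ≈ 7.50×10¹⁶ m/s².

|a| ≈ 7.50×10¹⁶ m/s²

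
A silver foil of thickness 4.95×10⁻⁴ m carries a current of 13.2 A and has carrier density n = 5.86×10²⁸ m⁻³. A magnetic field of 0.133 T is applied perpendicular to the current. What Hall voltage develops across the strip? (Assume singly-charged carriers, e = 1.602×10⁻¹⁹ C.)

V_H = IB/(n e t).
V_H = (13.2)(0.133)/((5.86×10²⁸)(1.602×10⁻¹⁹)(4.95×10⁻⁴)) ≈ 3.78×10⁻⁷ V.

V_H ≈ 3.78×10⁻⁷ V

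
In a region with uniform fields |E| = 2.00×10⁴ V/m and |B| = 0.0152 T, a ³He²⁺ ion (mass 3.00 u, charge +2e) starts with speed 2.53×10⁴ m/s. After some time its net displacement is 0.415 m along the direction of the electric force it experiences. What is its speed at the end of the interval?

v_f ≈ 1.03×10⁶ m/s

B does no work; ΔKE = |q|E d.
½mv_f² = ½mv₀² + |q|Ed = ½(4.983×10⁻²⁷)(2.53×10⁴)² + (3.204×10⁻¹⁹)(2.00×10⁴)(0.415) ≈ 1.595×10⁻¹⁸ J + 2.659×10⁻¹⁵ J ≈ 2.661×10⁻¹⁵ J.
v_f = √(2·2.661×10⁻¹⁵/4.983×10⁻²⁷) ≈ 1.03×10⁶ m/s.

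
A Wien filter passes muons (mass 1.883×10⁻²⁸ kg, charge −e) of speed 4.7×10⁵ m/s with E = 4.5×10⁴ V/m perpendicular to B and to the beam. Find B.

Balance of forces in the selector: qE = qvB ⇒ B = E/v.
B = 4.5×10⁴/4.7×10⁵ = 0.096 T.

B = 0.096 T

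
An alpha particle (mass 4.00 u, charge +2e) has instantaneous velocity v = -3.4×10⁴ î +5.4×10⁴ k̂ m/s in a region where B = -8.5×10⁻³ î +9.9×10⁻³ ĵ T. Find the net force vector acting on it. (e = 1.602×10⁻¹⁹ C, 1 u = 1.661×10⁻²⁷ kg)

F ≈ (-1.71×10⁻¹⁶, -1.47×10⁻¹⁶, -1.08×10⁻¹⁶) N

v×B = (-535, -459, -337) N/C.
F = q v×B = (3.204×10⁻¹⁹ C)·(-535, -459, -337) = (-1.71×10⁻¹⁶, -1.47×10⁻¹⁶, -1.08×10⁻¹⁶) N.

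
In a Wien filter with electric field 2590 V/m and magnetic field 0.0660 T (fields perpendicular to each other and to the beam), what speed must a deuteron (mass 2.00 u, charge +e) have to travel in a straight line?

Zero net Lorentz force requires |qE| = |q v×B|, i.e. E = vB.
v = E/B = 2590/0.0660 = 3.92×10⁴ m/s.

v = 3.92×10⁴ m/s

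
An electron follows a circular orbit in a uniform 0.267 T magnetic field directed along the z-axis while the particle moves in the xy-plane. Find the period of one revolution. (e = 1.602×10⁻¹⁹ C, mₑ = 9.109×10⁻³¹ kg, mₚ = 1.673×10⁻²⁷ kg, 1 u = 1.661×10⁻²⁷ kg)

T ≈ 1.34×10⁻¹⁰ s

The cyclotron period depends only on m, q, B: T = 2πm/(|q|B).
T = 2π(9.109×10⁻³¹)/((1.602×10⁻¹⁹)(0.267)) ≈ 1.34×10⁻¹⁰ s.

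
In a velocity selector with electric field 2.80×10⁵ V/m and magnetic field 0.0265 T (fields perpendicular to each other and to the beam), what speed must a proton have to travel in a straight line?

v = 1.06×10⁷ m/s

Straight-line motion ⇒ electric and magnetic forces cancel, so E = vB.
v = E/B = 2.80×10⁵/0.0265 = 1.06×10⁷ m/s.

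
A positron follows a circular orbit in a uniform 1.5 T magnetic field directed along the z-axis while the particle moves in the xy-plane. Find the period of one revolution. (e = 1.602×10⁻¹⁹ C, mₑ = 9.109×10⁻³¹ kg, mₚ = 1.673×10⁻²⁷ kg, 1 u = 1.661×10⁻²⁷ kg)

The cyclotron period depends only on m, q, B: T = 2πm/(|q|B).
T = 2π(9.109×10⁻³¹)/((1.602×10⁻¹⁹)(1.5)) ≈ 2.4×10⁻¹¹ s.

T ≈ 2.4×10⁻¹¹ s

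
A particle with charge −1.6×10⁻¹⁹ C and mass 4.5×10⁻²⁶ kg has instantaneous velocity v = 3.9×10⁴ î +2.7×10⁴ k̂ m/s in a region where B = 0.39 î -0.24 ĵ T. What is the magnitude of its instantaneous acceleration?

v×B = (6480, 1.05×10⁴, -9360) N/C.
F = q v×B = (−1.6×10⁻¹⁹ C)·(6480, 1.05×10⁴, -9360) = (-1.04×10⁻¹⁵, -1.68×10⁻¹⁵, 1.50×10⁻¹⁵) N.
|a| = |F|/m = 2.481×10⁻¹⁵/4.5×10⁻²⁶ ≈ 5.51×10¹⁰ m/s².

|a| ≈ 5.51×10¹⁰ m/s²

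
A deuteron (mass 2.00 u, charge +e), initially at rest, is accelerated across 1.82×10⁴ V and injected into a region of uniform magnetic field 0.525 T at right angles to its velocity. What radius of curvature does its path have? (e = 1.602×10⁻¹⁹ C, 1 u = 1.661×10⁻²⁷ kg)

Acceleration: |q|V = ½mv² ⇒ v = √(2|q|V/m) = √(2·1.602×10⁻¹⁹·1.82×10⁴/3.322×10⁻²⁷) ≈ 1.325×10⁶ m/s.
In the field: r = mv/(|q|B) = (3.322×10⁻²⁷)(1.325×10⁶)/((1.602×10⁻¹⁹)(0.525)) ≈ 0.0523 m.

r ≈ 0.0523 m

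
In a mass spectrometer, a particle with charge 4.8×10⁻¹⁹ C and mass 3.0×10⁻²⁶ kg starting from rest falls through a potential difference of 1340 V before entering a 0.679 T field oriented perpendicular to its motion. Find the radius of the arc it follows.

r ≈ 0.0191 m

Acceleration: |q|V = ½mv² ⇒ v = √(2|q|V/m) = √(2·4.8×10⁻¹⁹·1340/3.0×10⁻²⁶) ≈ 2.071×10⁵ m/s.
In the field: r = mv/(|q|B) = (3.0×10⁻²⁶)(2.071×10⁵)/((4.8×10⁻¹⁹)(0.679)) ≈ 0.0191 m.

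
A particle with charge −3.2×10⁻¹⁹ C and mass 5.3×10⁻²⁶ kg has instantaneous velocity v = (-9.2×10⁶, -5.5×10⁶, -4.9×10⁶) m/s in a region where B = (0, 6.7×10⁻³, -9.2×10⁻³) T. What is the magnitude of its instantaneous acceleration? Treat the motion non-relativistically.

v×B = (8.34×10⁴, -8.46×10⁴, -6.16×10⁴) N/C.
F = q v×B = (−3.2×10⁻¹⁹ C)·(8.34×10⁴, -8.46×10⁴, -6.16×10⁴) = (-2.67×10⁻¹⁴, 2.71×10⁻¹⁴, 1.97×10⁻¹⁴) N.
|a| = |F|/m = 4.284×10⁻¹⁴/5.3×10⁻²⁶ ≈ 8.08×10¹¹ m/s².

|a| ≈ 8.08×10¹¹ m/s²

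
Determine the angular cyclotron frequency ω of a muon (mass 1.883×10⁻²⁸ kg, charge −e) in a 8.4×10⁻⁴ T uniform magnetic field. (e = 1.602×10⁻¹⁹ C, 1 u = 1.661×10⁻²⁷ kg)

ω ≈ 7.1×10⁵ rad/s

ω = |q|B/m.
ω = (1.602×10⁻¹⁹)(8.4×10⁻⁴)/1.883×10⁻²⁸ ≈ 7.1×10⁵ rad/s.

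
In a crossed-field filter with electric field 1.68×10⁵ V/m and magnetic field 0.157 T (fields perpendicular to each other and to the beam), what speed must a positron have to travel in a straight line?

v = 1.07×10⁶ m/s

Straight-line motion ⇒ electric and magnetic forces cancel, so E = vB.
v = E/B = 1.68×10⁵/0.157 = 1.07×10⁶ m/s.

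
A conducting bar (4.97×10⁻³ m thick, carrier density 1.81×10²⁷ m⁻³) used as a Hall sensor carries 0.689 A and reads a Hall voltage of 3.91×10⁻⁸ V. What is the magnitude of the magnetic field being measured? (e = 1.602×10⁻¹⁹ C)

From V_H = IB/(n e t), B = V_H n e t / I.
B = (3.91×10⁻⁸)(1.81×10²⁷)(1.602×10⁻¹⁹)(4.97×10⁻³)/0.689 ≈ 0.0818 T.

B ≈ 0.0818 T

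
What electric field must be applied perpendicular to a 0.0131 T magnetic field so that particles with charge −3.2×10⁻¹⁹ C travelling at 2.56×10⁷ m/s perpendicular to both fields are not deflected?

E = 3.35×10⁵ V/m

For straight-line motion qE = qvB, so E = vB.
E = 2.56×10⁷ × 0.0131 = 3.35×10⁵ V/m.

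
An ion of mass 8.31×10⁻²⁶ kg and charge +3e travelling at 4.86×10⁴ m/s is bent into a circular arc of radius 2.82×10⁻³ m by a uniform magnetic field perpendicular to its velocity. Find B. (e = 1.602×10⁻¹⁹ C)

From |q|vB = mv²/r, B = mv/(|q|r).
B = (8.31×10⁻²⁶)(4.86×10⁴)/((4.806×10⁻¹⁹)(2.82×10⁻³)) ≈ 2.98 T.

B ≈ 2.98 T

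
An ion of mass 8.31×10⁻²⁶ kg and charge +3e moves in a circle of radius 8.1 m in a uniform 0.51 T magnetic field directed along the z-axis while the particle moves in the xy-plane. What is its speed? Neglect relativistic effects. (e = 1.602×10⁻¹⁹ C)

From |q|vB = mv²/r, v = |q|Br/m.
v = (4.806×10⁻¹⁹)(0.51)(8.1)/8.31×10⁻²⁶ ≈ 2.4×10⁷ m/s.

v ≈ 2.4×10⁷ m/s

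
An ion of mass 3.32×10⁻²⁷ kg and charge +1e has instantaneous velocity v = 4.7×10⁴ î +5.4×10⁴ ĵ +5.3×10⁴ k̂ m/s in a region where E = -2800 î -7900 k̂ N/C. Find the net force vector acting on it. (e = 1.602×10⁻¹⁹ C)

F ≈ (-4.49×10⁻¹⁶, 0, -1.27×10⁻¹⁵) N

Only an electric field acts, so F = qE = (1.602×10⁻¹⁹ C)·(-2800, 0, -7900) = (-4.49×10⁻¹⁶, 0, -1.27×10⁻¹⁵) N.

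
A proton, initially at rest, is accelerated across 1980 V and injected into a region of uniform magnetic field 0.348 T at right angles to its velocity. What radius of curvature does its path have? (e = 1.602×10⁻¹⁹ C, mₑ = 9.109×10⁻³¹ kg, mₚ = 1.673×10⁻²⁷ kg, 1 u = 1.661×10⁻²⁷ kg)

r ≈ 0.0185 m

Acceleration: |q|V = ½mv² ⇒ v = √(2|q|V/m) = √(2·1.602×10⁻¹⁹·1980/1.673×10⁻²⁷) ≈ 6.158×10⁵ m/s.
In the field: r = mv/(|q|B) = (1.673×10⁻²⁷)(6.158×10⁵)/((1.602×10⁻¹⁹)(0.348)) ≈ 0.0185 m.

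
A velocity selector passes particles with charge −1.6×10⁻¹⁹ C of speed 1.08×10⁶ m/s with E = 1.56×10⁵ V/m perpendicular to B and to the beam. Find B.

B = 0.144 T

Balance of forces in the selector: qE = qvB ⇒ B = E/v.
B = 1.56×10⁵/1.08×10⁶ = 0.144 T.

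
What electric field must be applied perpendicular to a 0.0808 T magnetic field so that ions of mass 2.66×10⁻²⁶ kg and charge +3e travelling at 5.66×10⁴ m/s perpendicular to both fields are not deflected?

For straight-line motion qE = qvB, so E = vB.
E = 5.66×10⁴ × 0.0808 = 4570 V/m.

E = 4570 V/m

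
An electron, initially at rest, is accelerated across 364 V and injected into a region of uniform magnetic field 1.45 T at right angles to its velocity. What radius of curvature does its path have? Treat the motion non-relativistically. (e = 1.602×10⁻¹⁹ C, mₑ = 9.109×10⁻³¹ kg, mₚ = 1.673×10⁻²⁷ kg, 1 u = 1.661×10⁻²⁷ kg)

Acceleration: |q|V = ½mv² ⇒ v = √(2|q|V/m) = √(2·1.602×10⁻¹⁹·364/9.109×10⁻³¹) ≈ 1.132×10⁷ m/s.
In the field: r = mv/(|q|B) = (9.109×10⁻³¹)(1.132×10⁷)/((1.602×10⁻¹⁹)(1.45)) ≈ 4.44×10⁻⁵ m.

r ≈ 4.44×10⁻⁵ m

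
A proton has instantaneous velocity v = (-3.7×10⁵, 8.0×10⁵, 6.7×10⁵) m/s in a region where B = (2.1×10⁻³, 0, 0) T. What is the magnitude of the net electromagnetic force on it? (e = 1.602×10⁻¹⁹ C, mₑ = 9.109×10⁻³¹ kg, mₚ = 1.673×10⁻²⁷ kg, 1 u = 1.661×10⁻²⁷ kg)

v×B = (0, 1410, -1680) N/C.
F = q v×B = (1.602×10⁻¹⁹ C)·(0, 1410, -1680) = (0, 2.25×10⁻¹⁶, -2.69×10⁻¹⁶) N.
|F| = 3.51×10⁻¹⁶ N.

|F| ≈ 3.51×10⁻¹⁶ N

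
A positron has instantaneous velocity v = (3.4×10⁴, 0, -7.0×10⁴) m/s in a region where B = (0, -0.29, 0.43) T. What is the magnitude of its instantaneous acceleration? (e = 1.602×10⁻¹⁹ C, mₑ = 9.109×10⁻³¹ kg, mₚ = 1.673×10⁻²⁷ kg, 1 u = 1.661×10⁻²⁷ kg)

|a| ≈ 4.73×10¹⁵ m/s²

v×B = (-2.03×10⁴, -1.46×10⁴, -9860) N/C.
F = q v×B = (1.602×10⁻¹⁹ C)·(-2.03×10⁴, -1.46×10⁴, -9860) = (-3.25×10⁻¹⁵, -2.34×10⁻¹⁵, -1.58×10⁻¹⁵) N.
|a| = |F|/m = 4.308×10⁻¹⁵/9.109×10⁻³¹ ≈ 4.73×10¹⁵ m/s².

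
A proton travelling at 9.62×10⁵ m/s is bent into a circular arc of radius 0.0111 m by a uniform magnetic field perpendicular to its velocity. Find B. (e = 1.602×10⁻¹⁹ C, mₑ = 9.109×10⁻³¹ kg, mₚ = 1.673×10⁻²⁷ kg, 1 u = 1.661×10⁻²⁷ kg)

B ≈ 0.905 T

From |q|vB = mv²/r, B = mv/(|q|r).
B = (1.673×10⁻²⁷)(9.62×10⁵)/((1.602×10⁻¹⁹)(0.0111)) ≈ 0.905 T.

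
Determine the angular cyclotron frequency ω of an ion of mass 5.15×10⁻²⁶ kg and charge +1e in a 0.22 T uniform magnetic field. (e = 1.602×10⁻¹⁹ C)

ω ≈ 6.8×10⁵ rad/s

ω = |q|B/m.
ω = (1.602×10⁻¹⁹)(0.22)/5.15×10⁻²⁶ ≈ 6.8×10⁵ rad/s.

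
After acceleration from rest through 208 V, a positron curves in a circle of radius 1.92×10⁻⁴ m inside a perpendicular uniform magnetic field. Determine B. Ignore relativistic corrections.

B ≈ 0.253 T

v = √(2|q|V/m) = √(2·1.602×10⁻¹⁹·208/9.109×10⁻³¹) ≈ 8.553×10⁶ m/s.
B = mv/(|q|r) = (9.109×10⁻³¹)(8.553×10⁶)/((1.602×10⁻¹⁹)(1.92×10⁻⁴)) ≈ 0.253 T.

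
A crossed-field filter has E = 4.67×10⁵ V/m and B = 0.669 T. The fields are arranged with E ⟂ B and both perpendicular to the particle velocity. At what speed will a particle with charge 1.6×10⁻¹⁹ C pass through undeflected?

Zero net Lorentz force requires |qE| = |q v×B|, i.e. E = vB.
v = E/B = 4.67×10⁵/0.669 = 6.98×10⁵ m/s.
The result is independent of the particle's charge and mass.

v = 6.98×10⁵ m/s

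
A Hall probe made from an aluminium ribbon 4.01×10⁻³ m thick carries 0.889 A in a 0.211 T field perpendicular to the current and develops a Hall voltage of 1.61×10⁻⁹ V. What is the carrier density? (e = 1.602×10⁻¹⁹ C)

n ≈ 1.81×10²⁹ m⁻³

From V_H = IB/(n e t), n = IB/(V_H e t).
n = (0.889)(0.211)/((1.61×10⁻⁹)(1.602×10⁻¹⁹)(4.01×10⁻³)) ≈ 1.81×10²⁹ m⁻³.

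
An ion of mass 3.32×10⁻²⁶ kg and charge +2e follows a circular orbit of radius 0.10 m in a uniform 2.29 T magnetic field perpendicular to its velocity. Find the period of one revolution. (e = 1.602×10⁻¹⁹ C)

T ≈ 2.84×10⁻⁷ s

The cyclotron period depends only on m, q, B: T = 2πm/(|q|B).
T = 2π(3.32×10⁻²⁶)/((3.204×10⁻¹⁹)(2.29)) ≈ 2.84×10⁻⁷ s.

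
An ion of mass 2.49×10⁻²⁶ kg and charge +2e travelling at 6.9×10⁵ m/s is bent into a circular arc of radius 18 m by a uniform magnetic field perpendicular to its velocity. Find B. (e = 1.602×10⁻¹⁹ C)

From |q|vB = mv²/r, B = mv/(|q|r).
B = (2.49×10⁻²⁶)(6.9×10⁵)/((3.204×10⁻¹⁹)(18)) ≈ 3.0×10⁻³ T.

B ≈ 3.0×10⁻³ T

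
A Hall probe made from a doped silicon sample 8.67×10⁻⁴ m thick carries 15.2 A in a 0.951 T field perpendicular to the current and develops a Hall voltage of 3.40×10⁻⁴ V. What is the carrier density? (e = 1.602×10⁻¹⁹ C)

From V_H = IB/(n e t), n = IB/(V_H e t).
n = (15.2)(0.951)/((3.40×10⁻⁴)(1.602×10⁻¹⁹)(8.67×10⁻⁴)) ≈ 3.06×10²⁶ m⁻³.

n ≈ 3.06×10²⁶ m⁻³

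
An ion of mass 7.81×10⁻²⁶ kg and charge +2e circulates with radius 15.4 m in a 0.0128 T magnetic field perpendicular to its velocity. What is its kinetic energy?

KE ≈ 2.55×10⁻¹⁴ J

v = |q|Br/m, then KE = ½mv² = (qBr)²/(2m).
v = (3.204×10⁻¹⁹)(0.0128)(15.4)/7.81×10⁻²⁶ ≈ 8.087×10⁵ m/s.
KE = ½(7.81×10⁻²⁶)(8.087×10⁵)² ≈ 2.55×10⁻¹⁴ J.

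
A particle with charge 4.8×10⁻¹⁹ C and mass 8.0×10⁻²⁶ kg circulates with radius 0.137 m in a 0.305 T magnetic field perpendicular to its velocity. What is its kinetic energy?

v = |q|Br/m, then KE = ½mv² = (qBr)²/(2m).
v = (4.8×10⁻¹⁹)(0.305)(0.137)/8.0×10⁻²⁶ ≈ 2.507×10⁵ m/s.
KE = ½(8.0×10⁻²⁶)(2.507×10⁵)² ≈ 2.51×10⁻¹⁵ J.

KE ≈ 2.51×10⁻¹⁵ J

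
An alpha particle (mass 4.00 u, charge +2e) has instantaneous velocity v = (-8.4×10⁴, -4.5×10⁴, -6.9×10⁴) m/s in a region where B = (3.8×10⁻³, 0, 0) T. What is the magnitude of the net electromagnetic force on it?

|F| ≈ 1.00×10⁻¹⁶ N

v×B = (0, -262, 171) N/C.
F = q v×B = (3.204×10⁻¹⁹ C)·(0, -262, 171) = (0, -8.40×10⁻¹⁷, 5.48×10⁻¹⁷) N.
|F| = 1.00×10⁻¹⁶ N.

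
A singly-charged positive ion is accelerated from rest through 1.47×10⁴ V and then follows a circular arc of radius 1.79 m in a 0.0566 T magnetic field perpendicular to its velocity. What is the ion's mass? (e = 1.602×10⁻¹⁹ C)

m ≈ 5.59×10⁻²⁶ kg

Combine |q|V = ½mv² and r = mv/(|q|B): eliminate v to get m = qB²r²/(2V).
m = (1.602×10⁻¹⁹)(0.0566)²(1.79)²/(2·1.47×10⁴) ≈ 5.59×10⁻²⁶ kg.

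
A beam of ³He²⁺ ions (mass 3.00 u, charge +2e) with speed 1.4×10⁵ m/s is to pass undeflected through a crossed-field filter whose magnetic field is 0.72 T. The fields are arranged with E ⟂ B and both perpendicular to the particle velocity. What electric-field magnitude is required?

E = 1.0×10⁵ V/m

For straight-line motion qE = qvB, so E = vB.
E = 1.4×10⁵ × 0.72 = 1.0×10⁵ V/m.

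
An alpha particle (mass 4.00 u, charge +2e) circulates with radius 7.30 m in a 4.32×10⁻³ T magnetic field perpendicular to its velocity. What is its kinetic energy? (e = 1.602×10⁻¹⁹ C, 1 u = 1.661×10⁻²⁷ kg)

v = |q|Br/m, then KE = ½mv² = (qBr)²/(2m).
v = (3.204×10⁻¹⁹)(4.32×10⁻³)(7.30)/6.644×10⁻²⁷ ≈ 1.521×10⁶ m/s.
KE = ½(6.644×10⁻²⁷)(1.521×10⁶)² ≈ 7.68×10⁻¹⁵ J.

KE ≈ 7.68×10⁻¹⁵ J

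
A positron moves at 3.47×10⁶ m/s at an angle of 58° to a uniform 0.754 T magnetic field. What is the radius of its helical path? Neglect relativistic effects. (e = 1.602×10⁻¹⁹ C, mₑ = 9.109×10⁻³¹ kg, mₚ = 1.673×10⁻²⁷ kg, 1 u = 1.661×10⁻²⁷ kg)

r ≈ 2.22×10⁻⁵ m

v⊥ = v sinθ = 3.47×10⁶·sin58° ≈ 2.943×10⁶ m/s.
r = m v⊥/(|q|B) = (9.109×10⁻³¹)(2.943×10⁶)/((1.602×10⁻¹⁹)(0.754)) ≈ 2.22×10⁻⁵ m.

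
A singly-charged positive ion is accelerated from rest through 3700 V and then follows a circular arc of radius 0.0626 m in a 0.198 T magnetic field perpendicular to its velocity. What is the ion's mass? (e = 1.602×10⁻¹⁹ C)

m ≈ 3.33×10⁻²⁷ kg

Combine |q|V = ½mv² and r = mv/(|q|B): eliminate v to get m = qB²r²/(2V).
m = (1.602×10⁻¹⁹)(0.198)²(0.0626)²/(2·3700) ≈ 3.33×10⁻²⁷ kg.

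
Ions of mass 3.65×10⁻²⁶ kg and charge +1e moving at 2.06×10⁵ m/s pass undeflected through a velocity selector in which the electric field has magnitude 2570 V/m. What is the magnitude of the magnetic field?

Balance of forces in the selector: qE = qvB ⇒ B = E/v.
B = 2570/2.06×10⁵ = 0.0125 T.

B = 0.0125 T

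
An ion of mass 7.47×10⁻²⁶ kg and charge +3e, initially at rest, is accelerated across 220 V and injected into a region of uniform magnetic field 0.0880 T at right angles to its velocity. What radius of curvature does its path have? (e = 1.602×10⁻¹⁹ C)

Acceleration: |q|V = ½mv² ⇒ v = √(2|q|V/m) = √(2·4.806×10⁻¹⁹·220/7.47×10⁻²⁶) ≈ 5.321×10⁴ m/s.
In the field: r = mv/(|q|B) = (7.47×10⁻²⁶)(5.321×10⁴)/((4.806×10⁻¹⁹)(0.0880)) ≈ 0.0940 m.

r ≈ 0.0940 m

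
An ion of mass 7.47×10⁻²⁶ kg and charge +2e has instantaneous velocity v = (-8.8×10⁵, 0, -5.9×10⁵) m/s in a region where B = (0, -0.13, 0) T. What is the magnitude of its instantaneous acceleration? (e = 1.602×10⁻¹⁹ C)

v×B = (-7.67×10⁴, 0, 1.14×10⁵) N/C.
F = q v×B = (3.204×10⁻¹⁹ C)·(-7.67×10⁴, 0, 1.14×10⁵) = (-2.46×10⁻¹⁴, 0, 3.67×10⁻¹⁴) N.
|a| = |F|/m = 4.413×10⁻¹⁴/7.47×10⁻²⁶ ≈ 5.91×10¹¹ m/s².

|a| ≈ 5.91×10¹¹ m/s²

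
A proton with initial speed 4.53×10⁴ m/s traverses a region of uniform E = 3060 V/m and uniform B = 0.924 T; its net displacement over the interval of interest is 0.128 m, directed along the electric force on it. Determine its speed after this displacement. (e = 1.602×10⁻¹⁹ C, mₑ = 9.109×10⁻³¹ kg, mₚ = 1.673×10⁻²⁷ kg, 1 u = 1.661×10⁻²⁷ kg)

B does no work; ΔKE = |q|E d.
½mv_f² = ½mv₀² + |q|Ed = ½(1.673×10⁻²⁷)(4.53×10⁴)² + (1.602×10⁻¹⁹)(3060)(0.128) ≈ 1.717×10⁻¹⁸ J + 6.275×10⁻¹⁷ J ≈ 6.446×10⁻¹⁷ J.
v_f = √(2·6.446×10⁻¹⁷/1.673×10⁻²⁷) ≈ 2.78×10⁵ m/s.

v_f ≈ 2.78×10⁵ m/s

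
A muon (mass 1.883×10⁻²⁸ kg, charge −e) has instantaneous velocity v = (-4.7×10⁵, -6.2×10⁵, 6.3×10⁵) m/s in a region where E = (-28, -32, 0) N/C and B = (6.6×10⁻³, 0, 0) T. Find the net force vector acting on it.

F ≈ (4.49×10⁻¹⁸, -6.61×10⁻¹⁶, -6.56×10⁻¹⁶) N

v×B = (0, 4160, 4090) N/C.
E + v×B = (-28.0, 4130, 4090) N/C.
F = q(E + v×B) = (−1.602×10⁻¹⁹ C)·(-28.0, 4130, 4090) = (4.49×10⁻¹⁸, -6.61×10⁻¹⁶, -6.56×10⁻¹⁶) N.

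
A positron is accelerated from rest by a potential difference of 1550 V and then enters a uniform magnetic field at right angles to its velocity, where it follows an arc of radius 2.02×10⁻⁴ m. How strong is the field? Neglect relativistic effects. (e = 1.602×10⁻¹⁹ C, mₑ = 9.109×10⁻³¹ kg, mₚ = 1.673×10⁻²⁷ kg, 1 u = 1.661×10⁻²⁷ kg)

v = √(2|q|V/m) = √(2·1.602×10⁻¹⁹·1550/9.109×10⁻³¹) ≈ 2.335×10⁷ m/s.
B = mv/(|q|r) = (9.109×10⁻³¹)(2.335×10⁷)/((1.602×10⁻¹⁹)(2.02×10⁻⁴)) ≈ 0.657 T.

B ≈ 0.657 T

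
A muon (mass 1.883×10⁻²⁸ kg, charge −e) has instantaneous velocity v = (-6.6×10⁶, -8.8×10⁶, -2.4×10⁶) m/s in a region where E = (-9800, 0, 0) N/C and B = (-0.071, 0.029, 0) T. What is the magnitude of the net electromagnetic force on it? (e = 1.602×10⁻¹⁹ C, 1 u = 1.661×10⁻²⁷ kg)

v×B = (6.96×10⁴, 1.70×10⁵, -8.16×10⁵) N/C.
E + v×B = (5.98×10⁴, 1.70×10⁵, -8.16×10⁵) N/C.
F = q(E + v×B) = (−1.602×10⁻¹⁹ C)·(5.98×10⁴, 1.70×10⁵, -8.16×10⁵) = (-9.58×10⁻¹⁵, -2.73×10⁻¹⁴, 1.31×10⁻¹³) N.
|F| = 1.34×10⁻¹³ N.

|F| ≈ 1.34×10⁻¹³ N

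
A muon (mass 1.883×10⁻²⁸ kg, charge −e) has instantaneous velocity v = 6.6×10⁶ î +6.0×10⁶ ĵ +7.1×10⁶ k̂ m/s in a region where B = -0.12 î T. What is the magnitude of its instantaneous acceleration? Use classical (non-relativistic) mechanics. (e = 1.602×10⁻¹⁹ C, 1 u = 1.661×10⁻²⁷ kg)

v×B = (0, -8.52×10⁵, 7.20×10⁵) N/C.
F = q v×B = (−1.602×10⁻¹⁹ C)·(0, -8.52×10⁵, 7.20×10⁵) = (0, 1.36×10⁻¹³, -1.15×10⁻¹³) N.
|a| = |F|/m = 1.787×10⁻¹³/1.883×10⁻²⁸ ≈ 9.49×10¹⁴ m/s².

|a| ≈ 9.49×10¹⁴ m/s²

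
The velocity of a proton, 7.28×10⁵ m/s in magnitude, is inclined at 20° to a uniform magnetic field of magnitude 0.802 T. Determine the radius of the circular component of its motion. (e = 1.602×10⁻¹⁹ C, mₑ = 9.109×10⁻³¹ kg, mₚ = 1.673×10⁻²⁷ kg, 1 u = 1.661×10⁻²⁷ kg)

r ≈ 3.24×10⁻³ m

v⊥ = v sinθ = 7.28×10⁵·sin20° ≈ 2.490×10⁵ m/s.
r = m v⊥/(|q|B) = (1.673×10⁻²⁷)(2.490×10⁵)/((1.602×10⁻¹⁹)(0.802)) ≈ 3.24×10⁻³ m.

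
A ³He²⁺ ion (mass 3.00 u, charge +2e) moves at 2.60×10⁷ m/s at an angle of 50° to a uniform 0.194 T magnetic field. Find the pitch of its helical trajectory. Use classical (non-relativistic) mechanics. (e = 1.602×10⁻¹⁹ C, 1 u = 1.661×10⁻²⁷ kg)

p ≈ 8.42 m

v∥ = v cosθ = 2.60×10⁷·cos50° ≈ 1.671×10⁷ m/s.
T = 2πm/(|q|B) = 2π(4.983×10⁻²⁷)/((3.204×10⁻¹⁹)(0.194)) ≈ 5.037×10⁻⁷ s.
pitch = v∥ T = (1.671×10⁷)(5.037×10⁻⁷) ≈ 8.42 m.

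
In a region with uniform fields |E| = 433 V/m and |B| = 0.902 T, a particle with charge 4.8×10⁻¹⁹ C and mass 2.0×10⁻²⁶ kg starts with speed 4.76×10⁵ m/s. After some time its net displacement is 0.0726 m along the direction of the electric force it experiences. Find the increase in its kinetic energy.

ΔKE ≈ 1.51×10⁻¹⁷ J

The magnetic force is always ⟂ v and does no work; only the electric force changes KE.
ΔKE = F_E · d = |q|E d = (4.8×10⁻¹⁹)(433)(0.0726) ≈ 1.51×10⁻¹⁷ J.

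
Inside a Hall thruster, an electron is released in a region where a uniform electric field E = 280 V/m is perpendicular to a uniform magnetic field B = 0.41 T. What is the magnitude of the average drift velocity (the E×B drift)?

The steady drift has the magnetic force balancing the electric force, so v_d = E/B.
v_d = 280/0.41 = 680 m/s.

v_d ≈ 680 m/s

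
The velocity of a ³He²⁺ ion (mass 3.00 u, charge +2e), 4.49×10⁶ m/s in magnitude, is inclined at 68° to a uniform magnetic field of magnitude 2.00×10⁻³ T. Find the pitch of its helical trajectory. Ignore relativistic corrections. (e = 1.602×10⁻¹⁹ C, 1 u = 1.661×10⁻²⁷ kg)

p ≈ 82.2 m

v∥ = v cosθ = 4.49×10⁶·cos68° ≈ 1.682×10⁶ m/s.
T = 2πm/(|q|B) = 2π(4.983×10⁻²⁷)/((3.204×10⁻¹⁹)(2.00×10⁻³)) ≈ 4.886×10⁻⁵ s.
pitch = v∥ T = (1.682×10⁶)(4.886×10⁻⁵) ≈ 82.2 m.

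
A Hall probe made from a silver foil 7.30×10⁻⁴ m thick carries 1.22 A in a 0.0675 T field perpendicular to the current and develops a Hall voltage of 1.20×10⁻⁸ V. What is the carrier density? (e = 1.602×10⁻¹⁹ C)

From V_H = IB/(n e t), n = IB/(V_H e t).
n = (1.22)(0.0675)/((1.20×10⁻⁸)(1.602×10⁻¹⁹)(7.30×10⁻⁴)) ≈ 5.87×10²⁸ m⁻³.

n ≈ 5.87×10²⁸ m⁻³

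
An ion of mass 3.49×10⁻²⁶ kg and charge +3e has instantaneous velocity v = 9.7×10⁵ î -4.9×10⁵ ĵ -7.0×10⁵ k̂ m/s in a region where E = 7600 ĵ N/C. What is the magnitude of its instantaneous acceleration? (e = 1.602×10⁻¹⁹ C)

Only an electric field acts, so F = qE = (4.806×10⁻¹⁹ C)·(0, 7600, 0) = (0, 3.65×10⁻¹⁵, 0) N.
|a| = |F|/m = 3.653×10⁻¹⁵/3.49×10⁻²⁶ ≈ 1.05×10¹¹ m/s².

|a| ≈ 1.05×10¹¹ m/s²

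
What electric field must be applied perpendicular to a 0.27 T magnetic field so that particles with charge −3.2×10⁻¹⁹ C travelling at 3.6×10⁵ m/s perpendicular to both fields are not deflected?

E = 9.7×10⁴ V/m

For straight-line motion qE = qvB, so E = vB.
E = 3.6×10⁵ × 0.27 = 9.7×10⁴ V/m.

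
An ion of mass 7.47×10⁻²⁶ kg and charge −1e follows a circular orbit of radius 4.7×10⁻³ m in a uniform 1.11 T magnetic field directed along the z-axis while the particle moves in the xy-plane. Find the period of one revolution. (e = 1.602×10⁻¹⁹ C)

The cyclotron period depends only on m, q, B: T = 2πm/(|q|B).
T = 2π(7.47×10⁻²⁶)/((1.602×10⁻¹⁹)(1.11)) ≈ 2.64×10⁻⁶ s.

T ≈ 2.64×10⁻⁶ s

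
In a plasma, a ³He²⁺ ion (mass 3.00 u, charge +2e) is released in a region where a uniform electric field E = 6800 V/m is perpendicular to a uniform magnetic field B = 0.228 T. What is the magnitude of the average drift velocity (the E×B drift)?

In crossed fields the guiding centre drifts at v_d = |E×B|/B² = E/B, independent of charge and mass.
v_d = 6800/0.228 = 2.98×10⁴ m/s.

v_d ≈ 2.98×10⁴ m/s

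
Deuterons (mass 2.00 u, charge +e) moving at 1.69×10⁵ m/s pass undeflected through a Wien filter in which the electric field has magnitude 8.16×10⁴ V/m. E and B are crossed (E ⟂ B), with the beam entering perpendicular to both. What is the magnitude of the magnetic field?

B = 0.483 T

Balance of forces in the selector: qE = qvB ⇒ B = E/v.
B = 8.16×10⁴/1.69×10⁵ = 0.483 T.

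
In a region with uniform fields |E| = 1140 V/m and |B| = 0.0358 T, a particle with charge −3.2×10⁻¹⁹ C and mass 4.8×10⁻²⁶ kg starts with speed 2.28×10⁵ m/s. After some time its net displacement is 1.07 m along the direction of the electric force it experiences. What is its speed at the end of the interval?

v_f ≈ 2.61×10⁵ m/s

B does no work; ΔKE = |q|E d.
½mv_f² = ½mv₀² + |q|Ed = ½(4.8×10⁻²⁶)(2.28×10⁵)² + (3.2×10⁻¹⁹)(1140)(1.07) ≈ 1.248×10⁻¹⁵ J + 3.903×10⁻¹⁶ J ≈ 1.638×10⁻¹⁵ J.
v_f = √(2·1.638×10⁻¹⁵/4.8×10⁻²⁶) ≈ 2.61×10⁵ m/s.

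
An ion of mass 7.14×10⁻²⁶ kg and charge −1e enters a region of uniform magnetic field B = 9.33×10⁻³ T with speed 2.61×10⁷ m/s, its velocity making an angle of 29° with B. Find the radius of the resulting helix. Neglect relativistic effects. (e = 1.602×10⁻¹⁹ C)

r ≈ 604 m

v⊥ = v sinθ = 2.61×10⁷·sin29° ≈ 1.265×10⁷ m/s.
r = m v⊥/(|q|B) = (7.14×10⁻²⁶)(1.265×10⁷)/((1.602×10⁻¹⁹)(9.33×10⁻³)) ≈ 604 m.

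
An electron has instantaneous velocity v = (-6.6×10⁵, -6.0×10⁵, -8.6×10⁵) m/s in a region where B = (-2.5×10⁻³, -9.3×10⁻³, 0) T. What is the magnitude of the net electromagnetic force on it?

v×B = (-8000, 2150, 4640) N/C.
F = q v×B = (−1.602×10⁻¹⁹ C)·(-8000, 2150, 4640) = (1.28×10⁻¹⁵, -3.44×10⁻¹⁶, -7.43×10⁻¹⁶) N.
|F| = 1.52×10⁻¹⁵ N.

|F| ≈ 1.52×10⁻¹⁵ N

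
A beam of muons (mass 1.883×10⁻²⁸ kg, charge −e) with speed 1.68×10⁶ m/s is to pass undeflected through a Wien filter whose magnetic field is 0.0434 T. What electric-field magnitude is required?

E = 7.29×10⁴ V/m

For straight-line motion qE = qvB, so E = vB.
E = 1.68×10⁶ × 0.0434 = 7.29×10⁴ V/m.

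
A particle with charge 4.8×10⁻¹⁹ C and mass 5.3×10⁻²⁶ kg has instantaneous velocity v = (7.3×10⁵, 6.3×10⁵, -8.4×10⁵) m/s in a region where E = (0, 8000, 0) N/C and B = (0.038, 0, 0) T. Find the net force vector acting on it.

v×B = (0, -3.19×10⁴, -2.39×10⁴) N/C.
E + v×B = (0, -2.39×10⁴, -2.39×10⁴) N/C.
F = q(E + v×B) = (4.8×10⁻¹⁹ C)·(0, -2.39×10⁴, -2.39×10⁴) = (0, -1.15×10⁻¹⁴, -1.15×10⁻¹⁴) N.

F ≈ (0, -1.15×10⁻¹⁴, -1.15×10⁻¹⁴) N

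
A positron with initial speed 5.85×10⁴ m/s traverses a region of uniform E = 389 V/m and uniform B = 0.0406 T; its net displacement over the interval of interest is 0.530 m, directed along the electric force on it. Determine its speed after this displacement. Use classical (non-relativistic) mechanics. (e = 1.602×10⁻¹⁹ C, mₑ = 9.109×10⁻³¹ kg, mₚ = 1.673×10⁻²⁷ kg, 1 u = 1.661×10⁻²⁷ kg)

v_f ≈ 8.52×10⁶ m/s

B does no work; ΔKE = |q|E d.
½mv_f² = ½mv₀² + |q|Ed = ½(9.109×10⁻³¹)(5.85×10⁴)² + (1.602×10⁻¹⁹)(389)(0.530) ≈ 1.559×10⁻²¹ J + 3.303×10⁻¹⁷ J ≈ 3.303×10⁻¹⁷ J.
v_f = √(2·3.303×10⁻¹⁷/9.109×10⁻³¹) ≈ 8.52×10⁶ m/s.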